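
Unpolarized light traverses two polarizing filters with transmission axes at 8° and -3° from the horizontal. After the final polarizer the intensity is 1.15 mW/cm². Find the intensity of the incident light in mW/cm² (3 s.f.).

I₀ ≈ 2.39 mW/cm²

Unpolarized light through the first polarizer → I₁ = ½ I₀, now polarized at 8°.
I₂ = I₁ cos²(-3° − 8°) = 0.5 I₀ · cos²(11°) = 0.4818 I₀.
So 1.15 mW/cm² = 0.4818 I₀, giving I₀ = 1.15/0.4818 = 2.387 mW/cm².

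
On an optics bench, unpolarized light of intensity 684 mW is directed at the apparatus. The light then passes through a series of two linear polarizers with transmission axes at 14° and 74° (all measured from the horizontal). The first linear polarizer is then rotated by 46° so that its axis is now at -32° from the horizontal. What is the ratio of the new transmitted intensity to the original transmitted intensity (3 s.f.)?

Before rotation:
Unpolarized light through the first polarizer → I₁ = ½ I₀, now polarized at 14°.
I₂ = I₁ cos²(74° − 14°) = 0.5 I₀ · cos²(60°) = 0.125 I₀.
After rotation:
Unpolarized light through the first polarizer → I₁ = ½ I₀, now polarized at -32°.
Angle between axes 1 and 2: 74°. I₂ = 0.5 I₀ · cos²(74°) = 0.03799 I₀.
Ratio = 0.03799 / 0.125 = 0.3039.

I_new/I_old ≈ 0.304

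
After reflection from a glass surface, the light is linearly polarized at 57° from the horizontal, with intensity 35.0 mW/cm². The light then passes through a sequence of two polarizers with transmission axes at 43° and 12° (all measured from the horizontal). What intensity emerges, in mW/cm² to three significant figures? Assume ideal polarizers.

I₁ = 35.0 mW/cm² · cos²(14°) = 32.95 mW/cm².
I₂ = I₁ · cos²(31°) = 32.95 · 0.7347 = 24.21 mW/cm².

I ≈ 24.2 mW/cm²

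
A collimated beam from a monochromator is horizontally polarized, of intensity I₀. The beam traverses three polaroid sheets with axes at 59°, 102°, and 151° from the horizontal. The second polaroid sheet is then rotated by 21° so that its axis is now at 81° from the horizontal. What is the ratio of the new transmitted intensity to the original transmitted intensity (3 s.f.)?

I_new/I_old ≈ 0.437

Before rotation:
I₁ = I₀ cos²(59° − 0°) = I₀ cos²(59°) = 0.2653 I₀.
I₂ = I₁ cos²(102° − 59°) = 0.2653 I₀ · cos²(43°) = 0.1419 I₀.
I₃ = I₂ cos²(151° − 102°) = 0.1419 I₀ · cos²(49°) = 0.06107 I₀.
After rotation:
I₁ = I₀ cos²(59° − 0°) = I₀ cos²(59°) = 0.2653 I₀.
I₂ = I₁ cos²(81° − 59°) = 0.2653 I₀ · cos²(22°) = 0.228 I₀.
I₃ = I₂ cos²(151° − 81°) = 0.228 I₀ · cos²(70°) = 0.02668 I₀.
Ratio = 0.02668 / 0.06107 = 0.4368.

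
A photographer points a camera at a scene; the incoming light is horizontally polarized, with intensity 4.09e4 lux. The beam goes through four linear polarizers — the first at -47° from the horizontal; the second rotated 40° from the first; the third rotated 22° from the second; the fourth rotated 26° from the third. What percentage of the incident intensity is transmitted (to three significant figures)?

I₁ = 4.09e4 lux · cos²(47°) = 1.902e+04 lux.
I₂ = I₁ · cos²(40°) = 1.902e+04 · 0.5868 = 1.116e+04 lux.
I₃ = I₂ · cos²(22°) = 1.116e+04 · 0.8597 = 9597 lux.
I₄ = I₃ · cos²(26°) = 9597 · 0.8078 = 7753 lux.
That is 18.96% of the incident intensity.

≈ 19.0%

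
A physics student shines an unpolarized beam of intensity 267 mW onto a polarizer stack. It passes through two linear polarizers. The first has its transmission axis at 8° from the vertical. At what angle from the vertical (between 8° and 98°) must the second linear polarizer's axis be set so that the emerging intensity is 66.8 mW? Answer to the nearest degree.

Unpolarized light through the first polarizer → I₁ = ½ I₀, now polarized at 8°.
Target fraction: 66.8 / 267 mW = 0.2502 of I₀.
Need I₂/I₀ = 0.2502, so cos²(θ − 8°) = 0.2502 / 0.5 = 0.5004.
θ − 8° = arccos(√0.5004) = 45.0°, giving θ ≈ 8 + 45.0 = 53.0°.

θ ≈ 53°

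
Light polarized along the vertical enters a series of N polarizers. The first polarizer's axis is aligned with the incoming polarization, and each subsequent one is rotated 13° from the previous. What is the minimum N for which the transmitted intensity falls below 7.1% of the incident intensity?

First polarizer is aligned with the polarization: full transmission.
Each further stage multiplies by cos²(13°) = 0.9494.
After N polarizers: T = 0.9494^(N−1). Require T < 0.071 ⇒ N−1 > ln(0.071)/ln(0.9494) = 50.94, so N−1 ≥ 51 and N = 52.
Check: N=52 gives T = 0.07077 < 0.071; N=51 gives T = 0.07454.

N = 52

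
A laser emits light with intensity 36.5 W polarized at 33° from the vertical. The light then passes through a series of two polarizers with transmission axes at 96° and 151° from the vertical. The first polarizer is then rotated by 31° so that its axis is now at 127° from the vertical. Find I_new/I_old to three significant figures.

I_new/I_old ≈ 0.0599

Before rotation:
I₁ = I₀ cos²(96° − 33°) = I₀ cos²(63°) = 0.2061 I₀.
I₂ = I₁ cos²(151° − 96°) = 0.2061 I₀ · cos²(55°) = 0.06781 I₀.
After rotation:
I₁ = I₀ cos²(127° − 33°) = I₀ cos²(86°) = 0.004866 I₀.
I₂ = I₁ cos²(151° − 127°) = 0.004866 I₀ · cos²(24°) = 0.004061 I₀.
Ratio = 0.004061 / 0.06781 = 0.05989.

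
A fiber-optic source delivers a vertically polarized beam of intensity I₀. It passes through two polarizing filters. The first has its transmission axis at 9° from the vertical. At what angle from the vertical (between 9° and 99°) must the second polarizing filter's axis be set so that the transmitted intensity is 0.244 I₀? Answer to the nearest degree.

θ ≈ 69°

By Malus's law, I₁ = I₀ cos²(9° − 0°) = I₀ cos²(9°) = 0.9755 I₀.
Need I₂/I₀ = 0.244, so cos²(θ − 9°) = 0.244 / 0.9755 = 0.2501.
θ − 9° = arccos(√0.2501) = 60.0°, giving θ ≈ 9 + 60.0 = 69.0°.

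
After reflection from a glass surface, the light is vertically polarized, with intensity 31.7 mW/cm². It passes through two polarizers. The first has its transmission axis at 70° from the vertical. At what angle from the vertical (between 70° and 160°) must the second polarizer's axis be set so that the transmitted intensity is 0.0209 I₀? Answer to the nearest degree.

I₁ = I₀ cos²(70° − 0°) = I₀ cos²(70°) = 0.117 I₀.
Need I₂/I₀ = 0.0209, so cos²(θ − 70°) = 0.0209 / 0.117 = 0.1787.
θ − 70° = arccos(√0.1787) = 65.0°, giving θ ≈ 70 + 65.0 = 135.0°.

θ ≈ 135°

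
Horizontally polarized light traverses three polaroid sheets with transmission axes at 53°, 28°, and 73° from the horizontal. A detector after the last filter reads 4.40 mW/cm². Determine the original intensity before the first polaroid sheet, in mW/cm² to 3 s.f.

I₀ ≈ 29.6 mW/cm²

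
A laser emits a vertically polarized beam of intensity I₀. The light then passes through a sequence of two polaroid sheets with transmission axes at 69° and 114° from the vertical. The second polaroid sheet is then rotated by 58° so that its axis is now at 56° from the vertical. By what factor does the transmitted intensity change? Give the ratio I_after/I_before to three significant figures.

I_new/I_old ≈ 1.90

Before rotation:
I₁ = I₀ cos²(69° − 0°) = I₀ cos²(69°) = 0.1284 I₀.
I₂ = I₁ cos²(114° − 69°) = 0.1284 I₀ · cos²(45°) = 0.06421 I₀.
After rotation:
I₁ = I₀ cos²(69° − 0°) = I₀ cos²(69°) = 0.1284 I₀.
I₂ = I₁ cos²(56° − 69°) = 0.1284 I₀ · cos²(13°) = 0.1219 I₀.
Ratio = 0.1219 / 0.06421 = 1.899.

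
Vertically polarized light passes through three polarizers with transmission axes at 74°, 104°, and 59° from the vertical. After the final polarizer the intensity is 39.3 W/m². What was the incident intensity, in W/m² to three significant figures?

I₀ ≈ 1380 W/m²

I₁ = I₀ cos²(74° − 0°) = I₀ cos²(74°) = 0.07598 I₀.
I₂ = I₁ cos²(104° − 74°) = 0.07598 I₀ · cos²(30°) = 0.05698 I₀.
I₃ = I₂ cos²(59° − 104°) = 0.05698 I₀ · cos²(45°) = 0.02849 I₀.
So 39.3 W/m² = 0.02849 I₀, giving I₀ = 39.3/0.02849 = 1379 W/m².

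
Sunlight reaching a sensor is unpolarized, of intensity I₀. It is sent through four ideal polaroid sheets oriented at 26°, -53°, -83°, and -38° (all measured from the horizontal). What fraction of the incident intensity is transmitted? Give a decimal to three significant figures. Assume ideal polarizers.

Unpolarized light through the first polarizer → I₁ = ½ I₀, now polarized at 26°.
I₂ = I₁ cos²(-53° − 26°) = 0.5 I₀ · cos²(79°) = 0.0182 I₀.
I₃ = I₂ cos²(-83° + 53°) = 0.0182 I₀ · cos²(30°) = 0.01365 I₀.
I₄ = I₃ cos²(-38° + 83°) = 0.01365 I₀ · cos²(45°) = 0.006827 I₀.
Transmitted fraction = 0.006827.

≈ 0.00683 I₀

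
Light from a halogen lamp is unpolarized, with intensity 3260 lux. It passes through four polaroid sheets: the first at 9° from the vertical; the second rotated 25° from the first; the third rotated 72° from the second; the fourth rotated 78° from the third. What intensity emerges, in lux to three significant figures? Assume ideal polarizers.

Unpolarized light through the first polarizer → I₁ = 3260 lux/2 = 1630 lux, polarized at 9°.
I₂ = I₁ · cos²(25°) = 1630 · 0.8214 = 1339 lux.
I₃ = I₂ · cos²(72°) = 1339 · 0.09549 = 127.9 lux.
I₄ = I₃ · cos²(78°) = 127.9 · 0.04323 = 5.527 lux.

I ≈ 5.53 lux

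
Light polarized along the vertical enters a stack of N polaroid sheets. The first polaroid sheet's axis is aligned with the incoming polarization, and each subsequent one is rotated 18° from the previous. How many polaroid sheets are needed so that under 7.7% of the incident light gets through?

First polarizer is aligned with the polarization: full transmission.
Each further stage multiplies by cos²(18°) = 0.9045.
After N polarizers: T = 0.9045^(N−1). Require T < 0.077 ⇒ N−1 > ln(0.077)/ln(0.9045) = 25.55, so N−1 ≥ 26 and N = 27.
Check: N=27 gives T = 0.07357 < 0.077; N=26 gives T = 0.08134.

N = 27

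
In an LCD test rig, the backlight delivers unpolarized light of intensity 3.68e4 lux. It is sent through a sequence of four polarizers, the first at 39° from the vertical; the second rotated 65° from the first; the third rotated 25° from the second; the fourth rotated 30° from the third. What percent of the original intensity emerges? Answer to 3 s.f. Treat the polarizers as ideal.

Unpolarized light through the first polarizer → I₁ = 3.68e4 lux/2 = 1.84e+04 lux, polarized at 39°.
I₂ = I₁ · cos²(65°) = 1.84e+04 · 0.1786 = 3286 lux.
I₃ = I₂ · cos²(25°) = 3286 · 0.8214 = 2699 lux.
I₄ = I₃ · cos²(30°) = 2699 · 0.75 = 2025 lux.
That is 5.501% of the incident intensity.

≈ 5.50%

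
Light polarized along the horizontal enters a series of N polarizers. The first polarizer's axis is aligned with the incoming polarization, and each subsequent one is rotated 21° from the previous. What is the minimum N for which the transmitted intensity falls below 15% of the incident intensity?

N = 15

First polarizer is aligned with the polarization: full transmission.
Each further stage multiplies by cos²(21°) = 0.8716.
After N polarizers: T = 0.8716^(N−1). Require T < 0.15 ⇒ N−1 > ln(0.15)/ln(0.8716) = 13.80, so N−1 ≥ 14 and N = 15.
Check: N=15 gives T = 0.146 < 0.15; N=14 gives T = 0.1675.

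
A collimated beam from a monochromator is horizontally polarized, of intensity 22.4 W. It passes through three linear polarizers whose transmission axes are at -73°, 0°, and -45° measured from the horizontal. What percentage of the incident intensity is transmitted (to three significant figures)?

I₁ = 22.4 W · cos²(73°) = 1.915 W.
I₂ = I₁ · cos²(73°) = 1.915 · 0.08548 = 0.1637 W.
I₃ = I₂ · cos²(45°) = 0.1637 · 0.5 = 0.08184 W.
That is 0.3654% of the incident intensity.

≈ 0.365%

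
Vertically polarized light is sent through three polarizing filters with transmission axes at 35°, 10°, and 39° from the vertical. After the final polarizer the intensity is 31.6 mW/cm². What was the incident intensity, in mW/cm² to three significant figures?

I₀ ≈ 74.9 mW/cm²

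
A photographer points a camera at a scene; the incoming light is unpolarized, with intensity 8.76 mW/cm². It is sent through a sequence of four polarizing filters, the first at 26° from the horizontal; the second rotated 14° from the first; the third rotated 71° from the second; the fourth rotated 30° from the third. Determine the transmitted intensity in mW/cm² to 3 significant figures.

I ≈ 0.328 mW/cm²

Unpolarized light through the first polarizer → I₁ = 8.76 mW/cm²/2 = 4.38 mW/cm², polarized at 26°.
I₂ = I₁ · cos²(14°) = 4.38 · 0.9415 = 4.124 mW/cm².
I₃ = I₂ · cos²(71°) = 4.124 · 0.106 = 0.4371 mW/cm².
I₄ = I₃ · cos²(30°) = 0.4371 · 0.75 = 0.3278 mW/cm².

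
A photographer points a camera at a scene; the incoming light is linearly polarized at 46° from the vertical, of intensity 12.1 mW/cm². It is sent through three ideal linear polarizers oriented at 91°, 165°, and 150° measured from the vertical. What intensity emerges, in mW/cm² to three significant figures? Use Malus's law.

By Malus's law, I₁ = 12.1 mW/cm² · cos²(45°) = 6.05 mW/cm².
I₂ = I₁ · cos²(74°) = 6.05 · 0.07598 = 0.4597 mW/cm².
I₃ = I₂ · cos²(15°) = 0.4597 · 0.933 = 0.4289 mW/cm².

I ≈ 0.429 mW/cm²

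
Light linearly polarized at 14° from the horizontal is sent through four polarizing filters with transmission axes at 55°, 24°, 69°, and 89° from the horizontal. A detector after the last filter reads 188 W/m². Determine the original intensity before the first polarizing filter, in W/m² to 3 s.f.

I₁ = I₀ cos²(55° − 14°) = I₀ cos²(41°) = 0.5696 I₀.
I₂ = I₁ cos²(24° − 55°) = 0.5696 I₀ · cos²(31°) = 0.4185 I₀.
I₃ = I₂ cos²(69° − 24°) = 0.4185 I₀ · cos²(45°) = 0.2092 I₀.
I₄ = I₃ cos²(89° − 69°) = 0.2092 I₀ · cos²(20°) = 0.1848 I₀.
So 188 W/m² = 0.1848 I₀, giving I₀ = 188/0.1848 = 1017 W/m².

I₀ ≈ 1020 W/m²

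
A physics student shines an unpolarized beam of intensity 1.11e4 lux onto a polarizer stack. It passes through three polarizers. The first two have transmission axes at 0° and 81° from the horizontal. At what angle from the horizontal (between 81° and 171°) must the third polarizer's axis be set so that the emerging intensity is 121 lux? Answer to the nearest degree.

θ ≈ 100°

Unpolarized light through the first polarizer → I₁ = ½ I₀, now polarized at 0°.
I₂ = I₁ cos²(81° − 0°) = 0.5 I₀ · cos²(81°) = 0.01224 I₀.
Target fraction: 121 / 1.11e4 lux = 0.0109 of I₀.
Need I₃/I₀ = 0.0109, so cos²(θ − 81°) = 0.0109 / 0.01224 = 0.8909.
θ − 81° = arccos(√0.8909) = 19.3°, giving θ ≈ 81 + 19.3 = 100.3°.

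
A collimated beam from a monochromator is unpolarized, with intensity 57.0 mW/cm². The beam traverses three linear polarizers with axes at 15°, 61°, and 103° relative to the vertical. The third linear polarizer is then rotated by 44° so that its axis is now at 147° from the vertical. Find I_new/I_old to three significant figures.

I_new/I_old ≈ 0.00881

Before rotation:
Unpolarized light through the first polarizer → I₁ = ½ I₀, now polarized at 15°.
I₂ = I₁ cos²(61° − 15°) = 0.5 I₀ · cos²(46°) = 0.2413 I₀.
I₃ = I₂ cos²(103° − 61°) = 0.2413 I₀ · cos²(42°) = 0.1332 I₀.
After rotation:
Unpolarized light through the first polarizer → I₁ = ½ I₀, now polarized at 15°.
I₂ = I₁ cos²(61° − 15°) = 0.5 I₀ · cos²(46°) = 0.2413 I₀.
I₃ = I₂ cos²(147° − 61°) = 0.2413 I₀ · cos²(86°) = 0.001174 I₀.
Ratio = 0.001174 / 0.1332 = 0.008811.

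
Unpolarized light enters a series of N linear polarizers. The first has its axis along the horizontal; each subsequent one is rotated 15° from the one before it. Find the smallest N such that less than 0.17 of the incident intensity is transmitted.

N = 17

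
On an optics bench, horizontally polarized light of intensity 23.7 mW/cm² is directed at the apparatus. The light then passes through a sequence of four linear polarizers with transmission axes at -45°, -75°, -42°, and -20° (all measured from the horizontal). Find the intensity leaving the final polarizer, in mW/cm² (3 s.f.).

I ≈ 5.37 mW/cm²

By Malus's law, I₁ = 23.7 mW/cm² · cos²(45°) = 11.85 mW/cm².
I₂ = I₁ · cos²(30°) = 11.85 · 0.75 = 8.888 mW/cm².
I₃ = I₂ · cos²(33°) = 8.888 · 0.7034 = 6.251 mW/cm².
I₄ = I₃ · cos²(22°) = 6.251 · 0.8597 = 5.374 mW/cm².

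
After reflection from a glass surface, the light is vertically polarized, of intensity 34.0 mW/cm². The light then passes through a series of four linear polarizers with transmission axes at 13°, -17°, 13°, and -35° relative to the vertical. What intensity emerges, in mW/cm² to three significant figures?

I ≈ 8.13 mW/cm²

By Malus's law, I₁ = 34.0 mW/cm² · cos²(13°) = 32.28 mW/cm².
I₂ = I₁ · cos²(30°) = 32.28 · 0.75 = 24.21 mW/cm².
I₃ = I₂ · cos²(30°) = 24.21 · 0.75 = 18.16 mW/cm².
I₄ = I₃ · cos²(48°) = 18.16 · 0.4477 = 8.13 mW/cm².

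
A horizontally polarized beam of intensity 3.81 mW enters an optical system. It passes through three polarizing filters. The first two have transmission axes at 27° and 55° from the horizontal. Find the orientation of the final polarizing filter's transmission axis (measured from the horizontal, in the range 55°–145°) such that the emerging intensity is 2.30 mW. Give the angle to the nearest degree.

θ ≈ 64°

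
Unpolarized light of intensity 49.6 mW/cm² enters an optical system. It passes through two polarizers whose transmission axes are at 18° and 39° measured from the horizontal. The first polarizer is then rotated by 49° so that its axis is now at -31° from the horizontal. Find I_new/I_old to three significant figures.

I_new/I_old ≈ 0.134

Before rotation:
Unpolarized light through the first polarizer → I₁ = ½ I₀, now polarized at 18°.
I₂ = I₁ cos²(39° − 18°) = 0.5 I₀ · cos²(21°) = 0.4358 I₀.
After rotation:
Unpolarized light through the first polarizer → I₁ = ½ I₀, now polarized at -31°.
I₂ = I₁ cos²(39° + 31°) = 0.5 I₀ · cos²(70°) = 0.05849 I₀.
Ratio = 0.05849 / 0.4358 = 0.1342.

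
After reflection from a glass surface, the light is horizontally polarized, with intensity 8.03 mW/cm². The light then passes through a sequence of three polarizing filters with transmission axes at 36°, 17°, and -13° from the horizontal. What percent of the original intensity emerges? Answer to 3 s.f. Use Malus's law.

≈ 43.9%

By Malus's law, I₁ = 8.03 mW/cm² · cos²(36°) = 5.256 mW/cm².
I₂ = I₁ · cos²(19°) = 5.256 · 0.894 = 4.699 mW/cm².
I₃ = I₂ · cos²(30°) = 4.699 · 0.75 = 3.524 mW/cm².
That is 43.89% of the incident intensity.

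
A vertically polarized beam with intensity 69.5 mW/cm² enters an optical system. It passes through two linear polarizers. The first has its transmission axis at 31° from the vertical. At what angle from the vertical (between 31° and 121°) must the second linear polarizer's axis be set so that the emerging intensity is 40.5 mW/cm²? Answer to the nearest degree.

By Malus's law, I₁ = I₀ cos²(31° − 0°) = I₀ cos²(31°) = 0.7347 I₀.
Target fraction: 40.5 / 69.5 mW/cm² = 0.5827 of I₀.
Need I₂/I₀ = 0.5827, so cos²(θ − 31°) = 0.5827 / 0.7347 = 0.7931.
θ − 31° = arccos(√0.7931) = 27.1°, giving θ ≈ 31 + 27.1 = 58.1°.

θ ≈ 58°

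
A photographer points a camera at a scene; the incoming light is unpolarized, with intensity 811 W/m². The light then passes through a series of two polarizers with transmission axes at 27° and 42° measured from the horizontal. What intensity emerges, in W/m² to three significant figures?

I ≈ 378 W/m²

Unpolarized light through the first polarizer → I₁ = 811 W/m²/2 = 405.5 W/m², polarized at 27°.
I₂ = I₁ · cos²(15°) = 405.5 · 0.933 = 378.3 W/m².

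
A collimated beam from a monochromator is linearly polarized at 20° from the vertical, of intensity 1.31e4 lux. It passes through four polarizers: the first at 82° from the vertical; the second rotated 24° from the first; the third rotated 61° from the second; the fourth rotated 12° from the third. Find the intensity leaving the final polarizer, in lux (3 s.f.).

I ≈ 542 lux

By Malus's law, I₁ = 1.31e4 lux · cos²(62°) = 2887 lux.
I₂ = I₁ · cos²(24°) = 2887 · 0.8346 = 2410 lux.
I₃ = I₂ · cos²(61°) = 2410 · 0.235 = 566.4 lux.
I₄ = I₃ · cos²(12°) = 566.4 · 0.9568 = 541.9 lux.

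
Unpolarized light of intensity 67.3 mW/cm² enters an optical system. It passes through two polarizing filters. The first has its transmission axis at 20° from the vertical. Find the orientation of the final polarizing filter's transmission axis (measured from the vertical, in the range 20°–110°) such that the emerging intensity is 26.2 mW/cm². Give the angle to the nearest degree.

Unpolarized light through the first polarizer → I₁ = ½ I₀, now polarized at 20°.
Target fraction: 26.2 / 67.3 mW/cm² = 0.3893 of I₀.
Need I₂/I₀ = 0.3893, so cos²(θ − 20°) = 0.3893 / 0.5 = 0.7786.
θ − 20° = arccos(√0.7786) = 28.1°, giving θ ≈ 20 + 28.1 = 48.1°.

θ ≈ 48°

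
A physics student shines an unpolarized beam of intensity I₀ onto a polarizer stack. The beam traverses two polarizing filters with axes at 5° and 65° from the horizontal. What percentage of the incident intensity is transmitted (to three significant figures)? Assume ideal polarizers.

Unpolarized light through the first polarizer → I₁ = ½ I₀, now polarized at 5°.
I₂ = I₁ cos²(65° − 5°) = 0.5 I₀ · cos²(60°) = 0.125 I₀.
That is 12.5% of the incident intensity.

≈ 12.5%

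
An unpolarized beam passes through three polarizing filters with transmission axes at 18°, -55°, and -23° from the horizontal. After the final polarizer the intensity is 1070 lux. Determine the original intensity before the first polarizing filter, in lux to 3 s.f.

I₀ ≈ 3.48e4 lux

Unpolarized light through the first polarizer → I₁ = ½ I₀, now polarized at 18°.
I₂ = I₁ cos²(-55° − 18°) = 0.5 I₀ · cos²(73°) = 0.04274 I₀.
I₃ = I₂ cos²(-23° + 55°) = 0.04274 I₀ · cos²(32°) = 0.03074 I₀.
So 1070 lux = 0.03074 I₀, giving I₀ = 1070/0.03074 = 3.481e+04 lux.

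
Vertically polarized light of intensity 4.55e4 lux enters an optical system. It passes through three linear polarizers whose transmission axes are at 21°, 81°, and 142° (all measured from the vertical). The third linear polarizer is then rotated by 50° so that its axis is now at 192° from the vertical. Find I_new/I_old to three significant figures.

Before rotation:
By Malus's law, I₁ = I₀ cos²(21° − 0°) = I₀ cos²(21°) = 0.8716 I₀.
I₂ = I₁ cos²(81° − 21°) = 0.8716 I₀ · cos²(60°) = 0.2179 I₀.
I₃ = I₂ cos²(142° − 81°) = 0.2179 I₀ · cos²(61°) = 0.05121 I₀.
After rotation:
I₁ = I₀ cos²(21° − 0°) = I₀ cos²(21°) = 0.8716 I₀.
I₂ = I₁ cos²(81° − 21°) = 0.8716 I₀ · cos²(60°) = 0.2179 I₀.
Angle between axes 2 and 3: 69°. I₃ = 0.2179 I₀ · cos²(69°) = 0.02798 I₀.
Ratio = 0.02798 / 0.05121 = 0.5464.

I_new/I_old ≈ 0.546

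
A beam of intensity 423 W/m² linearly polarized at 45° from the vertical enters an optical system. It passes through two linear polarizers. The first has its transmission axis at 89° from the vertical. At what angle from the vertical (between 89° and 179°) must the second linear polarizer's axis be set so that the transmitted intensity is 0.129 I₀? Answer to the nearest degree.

θ ≈ 149°

By Malus's law, I₁ = I₀ cos²(89° − 45°) = I₀ cos²(44°) = 0.5174 I₀.
Need I₂/I₀ = 0.129, so cos²(θ − 89°) = 0.129 / 0.5174 = 0.2493.
θ − 89° = arccos(√0.2493) = 60.0°, giving θ ≈ 89 + 60.0 = 149.0°.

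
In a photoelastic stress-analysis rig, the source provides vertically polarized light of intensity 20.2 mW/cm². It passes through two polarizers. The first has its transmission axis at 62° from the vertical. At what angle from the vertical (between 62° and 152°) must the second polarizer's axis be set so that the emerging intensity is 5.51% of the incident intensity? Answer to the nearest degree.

I₁ = I₀ cos²(62° − 0°) = I₀ cos²(62°) = 0.2204 I₀.
Need I₂/I₀ = 0.0551, so cos²(θ − 62°) = 0.0551 / 0.2204 = 0.25.
θ − 62° = arccos(√0.25) = 60.0°, giving θ ≈ 62 + 60.0 = 122.0°.

θ ≈ 122°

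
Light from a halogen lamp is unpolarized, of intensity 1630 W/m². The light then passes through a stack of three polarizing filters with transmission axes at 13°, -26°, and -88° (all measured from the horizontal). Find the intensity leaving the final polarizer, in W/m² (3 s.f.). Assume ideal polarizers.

Unpolarized light through the first polarizer → I₁ = 1630 W/m²/2 = 815 W/m², polarized at 13°.
I₂ = I₁ · cos²(39°) = 815 · 0.604 = 492.2 W/m².
I₃ = I₂ · cos²(62°) = 492.2 · 0.2204 = 108.5 W/m².

I ≈ 108 W/m²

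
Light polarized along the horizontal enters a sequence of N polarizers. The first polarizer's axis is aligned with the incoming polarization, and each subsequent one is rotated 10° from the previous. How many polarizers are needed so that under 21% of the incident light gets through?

N = 52

First polarizer is aligned with the polarization: full transmission.
Each further stage multiplies by cos²(10°) = 0.9698.
After N polarizers: T = 0.9698^(N−1). Require T < 0.21 ⇒ N−1 > ln(0.21)/ln(0.9698) = 50.97, so N−1 ≥ 51 and N = 52.
Check: N=52 gives T = 0.2098 < 0.21; N=51 gives T = 0.2163.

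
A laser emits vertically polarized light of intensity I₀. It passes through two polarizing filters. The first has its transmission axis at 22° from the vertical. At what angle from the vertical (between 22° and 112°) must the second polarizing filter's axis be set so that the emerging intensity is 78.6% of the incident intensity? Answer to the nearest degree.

θ ≈ 39°

I₁ = I₀ cos²(22° − 0°) = I₀ cos²(22°) = 0.8597 I₀.
Need I₂/I₀ = 0.786, so cos²(θ − 22°) = 0.786 / 0.8597 = 0.9143.
θ − 22° = arccos(√0.9143) = 17.0°, giving θ ≈ 22 + 17.0 = 39.0°.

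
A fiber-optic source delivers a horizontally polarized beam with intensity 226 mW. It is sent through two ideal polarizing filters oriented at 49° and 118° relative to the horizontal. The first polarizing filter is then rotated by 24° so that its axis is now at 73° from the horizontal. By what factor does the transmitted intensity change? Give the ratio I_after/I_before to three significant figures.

I_new/I_old ≈ 0.773

Before rotation:
I₁ = I₀ cos²(49° − 0°) = I₀ cos²(49°) = 0.4304 I₀.
I₂ = I₁ cos²(118° − 49°) = 0.4304 I₀ · cos²(69°) = 0.05528 I₀.
After rotation:
I₁ = I₀ cos²(73° − 0°) = I₀ cos²(73°) = 0.08548 I₀.
I₂ = I₁ cos²(118° − 73°) = 0.08548 I₀ · cos²(45°) = 0.04274 I₀.
Ratio = 0.04274 / 0.05528 = 0.7732.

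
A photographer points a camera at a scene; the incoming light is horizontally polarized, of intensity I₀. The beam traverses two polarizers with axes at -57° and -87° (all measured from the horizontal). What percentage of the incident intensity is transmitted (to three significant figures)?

≈ 22.2%

By Malus's law, I₁ = I₀ cos²(-57° − 0°) = I₀ cos²(57°) = 0.2966 I₀.
I₂ = I₁ cos²(-87° + 57°) = 0.2966 I₀ · cos²(30°) = 0.2225 I₀.
That is 22.25% of the incident intensity.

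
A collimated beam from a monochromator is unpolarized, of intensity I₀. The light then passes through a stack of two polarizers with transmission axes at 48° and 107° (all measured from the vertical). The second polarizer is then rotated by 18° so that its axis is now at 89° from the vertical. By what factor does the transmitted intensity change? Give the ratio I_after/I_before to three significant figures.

Before rotation:
Unpolarized light through the first polarizer → I₁ = ½ I₀, now polarized at 48°.
I₂ = I₁ cos²(107° − 48°) = 0.5 I₀ · cos²(59°) = 0.1326 I₀.
After rotation:
Unpolarized light through the first polarizer → I₁ = ½ I₀, now polarized at 48°.
I₂ = I₁ cos²(89° − 48°) = 0.5 I₀ · cos²(41°) = 0.2848 I₀.
Ratio = 0.2848 / 0.1326 = 2.147.

I_new/I_old ≈ 2.15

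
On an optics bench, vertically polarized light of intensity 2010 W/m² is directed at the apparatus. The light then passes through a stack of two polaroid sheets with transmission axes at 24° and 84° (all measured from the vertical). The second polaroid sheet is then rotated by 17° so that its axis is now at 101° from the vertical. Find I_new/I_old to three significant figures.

I_new/I_old ≈ 0.202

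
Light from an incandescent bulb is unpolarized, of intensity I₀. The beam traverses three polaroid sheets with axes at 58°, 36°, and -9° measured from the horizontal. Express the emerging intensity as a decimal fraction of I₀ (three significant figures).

≈ 0.215 I₀

Unpolarized light through the first polarizer → I₁ = ½ I₀, now polarized at 58°.
I₂ = I₁ cos²(36° − 58°) = 0.5 I₀ · cos²(22°) = 0.4298 I₀.
I₃ = I₂ cos²(-9° − 36°) = 0.4298 I₀ · cos²(45°) = 0.2149 I₀.
Transmitted fraction = 0.2149.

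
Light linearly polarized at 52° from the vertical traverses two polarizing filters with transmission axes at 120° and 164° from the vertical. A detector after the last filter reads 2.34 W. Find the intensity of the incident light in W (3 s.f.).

I₀ ≈ 32.2 W

By Malus's law, I₁ = I₀ cos²(120° − 52°) = I₀ cos²(68°) = 0.1403 I₀.
I₂ = I₁ cos²(164° − 120°) = 0.1403 I₀ · cos²(44°) = 0.07261 I₀.
So 2.34 W = 0.07261 I₀, giving I₀ = 2.34/0.07261 = 32.23 W.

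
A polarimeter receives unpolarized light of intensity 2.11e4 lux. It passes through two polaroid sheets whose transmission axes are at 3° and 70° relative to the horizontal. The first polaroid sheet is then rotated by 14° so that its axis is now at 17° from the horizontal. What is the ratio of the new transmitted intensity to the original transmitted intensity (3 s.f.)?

I_new/I_old ≈ 2.37

Before rotation:
Unpolarized light through the first polarizer → I₁ = ½ I₀, now polarized at 3°.
I₂ = I₁ cos²(70° − 3°) = 0.5 I₀ · cos²(67°) = 0.07634 I₀.
After rotation:
Unpolarized light through the first polarizer → I₁ = ½ I₀, now polarized at 17°.
I₂ = I₁ cos²(70° − 17°) = 0.5 I₀ · cos²(53°) = 0.1811 I₀.
Ratio = 0.1811 / 0.07634 = 2.372.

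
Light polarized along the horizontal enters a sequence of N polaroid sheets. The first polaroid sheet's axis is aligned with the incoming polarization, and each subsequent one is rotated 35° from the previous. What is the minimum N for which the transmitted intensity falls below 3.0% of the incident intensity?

N = 10

First polarizer is aligned with the polarization: full transmission.
Each further stage multiplies by cos²(35°) = 0.671.
After N polarizers: T = 0.671^(N−1). Require T < 0.030 ⇒ N−1 > ln(0.030)/ln(0.671) = 8.79, so N−1 ≥ 9 and N = 10.
Check: N=10 gives T = 0.02758 < 0.030; N=9 gives T = 0.0411.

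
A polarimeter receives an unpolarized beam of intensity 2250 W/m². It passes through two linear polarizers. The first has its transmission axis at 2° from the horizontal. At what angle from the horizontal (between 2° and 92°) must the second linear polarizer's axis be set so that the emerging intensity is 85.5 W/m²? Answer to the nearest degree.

θ ≈ 76°

Unpolarized light through the first polarizer → I₁ = ½ I₀, now polarized at 2°.
Target fraction: 85.5 / 2250 W/m² = 0.038 of I₀.
Need I₂/I₀ = 0.038, so cos²(θ − 2°) = 0.038 / 0.5 = 0.076.
θ − 2° = arccos(√0.076) = 74.0°, giving θ ≈ 2 + 74.0 = 76.0°.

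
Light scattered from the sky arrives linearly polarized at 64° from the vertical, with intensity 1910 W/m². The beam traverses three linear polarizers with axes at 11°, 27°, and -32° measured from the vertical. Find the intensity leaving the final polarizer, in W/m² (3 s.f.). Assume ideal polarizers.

I ≈ 170 W/m²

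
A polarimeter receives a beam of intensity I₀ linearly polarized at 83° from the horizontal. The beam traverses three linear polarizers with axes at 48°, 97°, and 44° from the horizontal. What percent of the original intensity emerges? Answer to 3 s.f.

I₁ = I₀ cos²(48° − 83°) = I₀ cos²(35°) = 0.671 I₀.
I₂ = I₁ cos²(97° − 48°) = 0.671 I₀ · cos²(49°) = 0.2888 I₀.
I₃ = I₂ cos²(44° − 97°) = 0.2888 I₀ · cos²(53°) = 0.1046 I₀.
That is 10.46% of the incident intensity.

≈ 10.5%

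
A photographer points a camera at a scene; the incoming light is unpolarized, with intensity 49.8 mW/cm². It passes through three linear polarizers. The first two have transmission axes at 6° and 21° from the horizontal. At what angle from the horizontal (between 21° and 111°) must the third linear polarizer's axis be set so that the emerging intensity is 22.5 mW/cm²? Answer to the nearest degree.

θ ≈ 31°

Unpolarized light through the first polarizer → I₁ = ½ I₀, now polarized at 6°.
I₂ = I₁ cos²(21° − 6°) = 0.5 I₀ · cos²(15°) = 0.4665 I₀.
Target fraction: 22.5 / 49.8 mW/cm² = 0.4518 of I₀.
Need I₃/I₀ = 0.4518, so cos²(θ − 21°) = 0.4518 / 0.4665 = 0.9685.
θ − 21° = arccos(√0.9685) = 10.2°, giving θ ≈ 21 + 10.2 = 31.2°.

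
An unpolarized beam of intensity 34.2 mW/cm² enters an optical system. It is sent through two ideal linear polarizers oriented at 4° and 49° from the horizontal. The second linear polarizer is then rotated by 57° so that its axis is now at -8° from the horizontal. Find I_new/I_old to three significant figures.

I_new/I_old ≈ 1.91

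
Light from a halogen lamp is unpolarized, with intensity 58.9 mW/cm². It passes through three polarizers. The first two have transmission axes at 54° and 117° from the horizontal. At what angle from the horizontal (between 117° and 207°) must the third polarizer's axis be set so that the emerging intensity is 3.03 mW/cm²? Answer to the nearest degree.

θ ≈ 162°

Unpolarized light through the first polarizer → I₁ = ½ I₀, now polarized at 54°.
I₂ = I₁ cos²(117° − 54°) = 0.5 I₀ · cos²(63°) = 0.1031 I₀.
Target fraction: 3.03 / 58.9 mW/cm² = 0.05144 of I₀.
Need I₃/I₀ = 0.05144, so cos²(θ − 117°) = 0.05144 / 0.1031 = 0.4992.
θ − 117° = arccos(√0.4992) = 45.0°, giving θ ≈ 117 + 45.0 = 162.0°.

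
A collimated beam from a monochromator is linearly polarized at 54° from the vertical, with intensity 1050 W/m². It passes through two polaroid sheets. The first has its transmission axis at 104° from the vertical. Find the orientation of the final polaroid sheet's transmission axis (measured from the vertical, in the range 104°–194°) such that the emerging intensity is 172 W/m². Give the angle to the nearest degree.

By Malus's law, I₁ = I₀ cos²(104° − 54°) = I₀ cos²(50°) = 0.4132 I₀.
Target fraction: 172 / 1050 W/m² = 0.1638 of I₀.
Need I₂/I₀ = 0.1638, so cos²(θ − 104°) = 0.1638 / 0.4132 = 0.3965.
θ − 104° = arccos(√0.3965) = 51.0°, giving θ ≈ 104 + 51.0 = 155.0°.

θ ≈ 155°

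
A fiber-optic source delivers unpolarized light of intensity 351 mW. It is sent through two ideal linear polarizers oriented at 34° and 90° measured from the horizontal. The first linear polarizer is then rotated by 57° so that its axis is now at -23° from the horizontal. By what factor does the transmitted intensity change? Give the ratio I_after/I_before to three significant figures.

Before rotation:
Unpolarized light through the first polarizer → I₁ = ½ I₀, now polarized at 34°.
I₂ = I₁ cos²(90° − 34°) = 0.5 I₀ · cos²(56°) = 0.1563 I₀.
After rotation:
Unpolarized light through the first polarizer → I₁ = ½ I₀, now polarized at -23°.
Angle between axes 1 and 2: 67°. I₂ = 0.5 I₀ · cos²(67°) = 0.07634 I₀.
Ratio = 0.07634 / 0.1563 = 0.4882.

I_new/I_old ≈ 0.488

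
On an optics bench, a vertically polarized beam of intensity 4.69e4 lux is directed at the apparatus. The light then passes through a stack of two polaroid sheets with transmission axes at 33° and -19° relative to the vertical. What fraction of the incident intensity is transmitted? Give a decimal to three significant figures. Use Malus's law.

By Malus's law, I₁ = 4.69e4 lux · cos²(33°) = 3.299e+04 lux.
I₂ = I₁ · cos²(52°) = 3.299e+04 · 0.379 = 1.25e+04 lux.
Transmitted fraction = 0.2666.

I/I₀ ≈ 0.267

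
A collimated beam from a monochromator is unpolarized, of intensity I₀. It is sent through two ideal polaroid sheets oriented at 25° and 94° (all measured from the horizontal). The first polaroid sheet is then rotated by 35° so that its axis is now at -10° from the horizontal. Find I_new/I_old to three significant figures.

I_new/I_old ≈ 0.456

Before rotation:
Unpolarized light through the first polarizer → I₁ = ½ I₀, now polarized at 25°.
I₂ = I₁ cos²(94° − 25°) = 0.5 I₀ · cos²(69°) = 0.06421 I₀.
After rotation:
Unpolarized light through the first polarizer → I₁ = ½ I₀, now polarized at -10°.
Angle between axes 1 and 2: 76°. I₂ = 0.5 I₀ · cos²(76°) = 0.02926 I₀.
Ratio = 0.02926 / 0.06421 = 0.4557.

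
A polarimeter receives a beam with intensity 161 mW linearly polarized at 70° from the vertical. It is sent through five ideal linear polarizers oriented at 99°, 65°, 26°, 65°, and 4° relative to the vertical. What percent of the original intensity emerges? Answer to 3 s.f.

≈ 4.51%

I₁ = 161 mW · cos²(29°) = 123.2 mW.
I₂ = I₁ · cos²(34°) = 123.2 · 0.6873 = 84.65 mW.
I₃ = I₂ · cos²(39°) = 84.65 · 0.604 = 51.12 mW.
I₄ = I₃ · cos²(39°) = 51.12 · 0.604 = 30.88 mW.
I₅ = I₄ · cos²(61°) = 30.88 · 0.235 = 7.257 mW.
That is 4.508% of the incident intensity.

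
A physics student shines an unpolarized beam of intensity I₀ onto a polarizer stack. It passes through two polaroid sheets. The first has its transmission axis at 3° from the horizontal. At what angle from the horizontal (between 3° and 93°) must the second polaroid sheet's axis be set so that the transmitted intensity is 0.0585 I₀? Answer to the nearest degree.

θ ≈ 73°

Unpolarized light through the first polarizer → I₁ = ½ I₀, now polarized at 3°.
Need I₂/I₀ = 0.0585, so cos²(θ − 3°) = 0.0585 / 0.5 = 0.117.
θ − 3° = arccos(√0.117) = 70.0°, giving θ ≈ 3 + 70.0 = 73.0°.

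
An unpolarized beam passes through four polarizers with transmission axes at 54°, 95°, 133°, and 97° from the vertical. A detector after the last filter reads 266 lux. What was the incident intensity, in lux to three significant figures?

Unpolarized light through the first polarizer → I₁ = ½ I₀, now polarized at 54°.
I₂ = I₁ cos²(95° − 54°) = 0.5 I₀ · cos²(41°) = 0.2848 I₀.
I₃ = I₂ cos²(133° − 95°) = 0.2848 I₀ · cos²(38°) = 0.1768 I₀.
I₄ = I₃ cos²(97° − 133°) = 0.1768 I₀ · cos²(36°) = 0.1157 I₀.
So 266 lux = 0.1157 I₀, giving I₀ = 266/0.1157 = 2298 lux.

I₀ ≈ 2300 lux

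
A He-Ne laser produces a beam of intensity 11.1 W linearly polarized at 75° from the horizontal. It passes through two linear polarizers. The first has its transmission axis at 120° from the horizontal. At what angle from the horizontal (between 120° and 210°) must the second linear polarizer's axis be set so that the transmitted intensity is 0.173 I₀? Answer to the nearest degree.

I₁ = I₀ cos²(120° − 75°) = I₀ cos²(45°) = 0.5 I₀.
Need I₂/I₀ = 0.173, so cos²(θ − 120°) = 0.173 / 0.5 = 0.346.
θ − 120° = arccos(√0.346) = 54.0°, giving θ ≈ 120 + 54.0 = 174.0°.

θ ≈ 174°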